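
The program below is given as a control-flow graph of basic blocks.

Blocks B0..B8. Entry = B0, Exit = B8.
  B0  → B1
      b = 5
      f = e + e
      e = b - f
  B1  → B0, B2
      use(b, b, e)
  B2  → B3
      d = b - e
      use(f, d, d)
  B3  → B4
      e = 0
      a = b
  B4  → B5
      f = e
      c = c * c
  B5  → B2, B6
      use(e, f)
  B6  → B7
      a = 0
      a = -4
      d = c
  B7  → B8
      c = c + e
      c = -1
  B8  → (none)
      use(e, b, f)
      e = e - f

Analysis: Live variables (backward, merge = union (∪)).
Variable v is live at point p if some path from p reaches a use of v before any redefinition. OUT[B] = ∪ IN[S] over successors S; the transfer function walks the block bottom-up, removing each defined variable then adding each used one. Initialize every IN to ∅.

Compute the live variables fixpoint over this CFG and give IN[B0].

Fixpoint table:
  B0:   IN={c, e}   OUT={b, c, e, f}
  B1:   IN={b, c, e, f}   OUT={b, c, e, f}
  B2:   IN={b, c, e, f}   OUT={b, c}
  B3:   IN={b, c}   OUT={b, c, e}
  B4:   IN={b, c, e}   OUT={b, c, e, f}
  B5:   IN={b, c, e, f}   OUT={b, c, e, f}
  B6:   IN={b, c, e, f}   OUT={b, c, e, f}
  B7:   IN={b, c, e, f}   OUT={b, e, f}
  B8:   IN={b, e, f}   OUT={}

Merge at B0: OUT[B0] = IN[B1] = {b, c, e, f}
Applying B0's transfer function to that OUT value gives IN[B0] (row B0 above).

Answer: {c, e}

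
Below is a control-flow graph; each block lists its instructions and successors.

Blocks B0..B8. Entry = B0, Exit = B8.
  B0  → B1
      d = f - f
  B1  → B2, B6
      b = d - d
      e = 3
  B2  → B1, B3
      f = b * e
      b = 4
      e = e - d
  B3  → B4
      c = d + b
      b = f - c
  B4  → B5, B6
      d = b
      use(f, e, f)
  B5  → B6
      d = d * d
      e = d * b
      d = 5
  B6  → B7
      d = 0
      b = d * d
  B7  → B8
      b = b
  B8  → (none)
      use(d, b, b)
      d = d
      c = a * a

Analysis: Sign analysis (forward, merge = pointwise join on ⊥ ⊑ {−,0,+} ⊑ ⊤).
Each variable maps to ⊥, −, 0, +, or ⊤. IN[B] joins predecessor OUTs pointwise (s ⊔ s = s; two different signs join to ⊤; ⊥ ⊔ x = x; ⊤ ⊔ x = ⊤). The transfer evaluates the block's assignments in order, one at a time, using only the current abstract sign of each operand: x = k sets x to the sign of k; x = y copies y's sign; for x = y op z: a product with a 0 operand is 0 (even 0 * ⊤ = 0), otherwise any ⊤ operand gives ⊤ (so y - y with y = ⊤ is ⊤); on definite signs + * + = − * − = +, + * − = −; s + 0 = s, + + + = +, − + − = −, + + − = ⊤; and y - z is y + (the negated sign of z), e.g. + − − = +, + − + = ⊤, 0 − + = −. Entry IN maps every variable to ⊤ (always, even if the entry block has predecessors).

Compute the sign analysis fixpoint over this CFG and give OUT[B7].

Answer: {a: ⊤, b: 0, c: ⊤, d: 0, e: ⊤, f: ⊤}

Derivation:
Per-block solution:
  B0: | IN=(all ⊤) | OUT=(all ⊤)
  B1: | IN=(all ⊤) | OUT={e:+; rest ⊤}
  B2: | IN={e:+; rest ⊤} | OUT={b:+; rest ⊤}
  B3: | IN={b:+; rest ⊤} | OUT=(all ⊤)
  B4: | IN=(all ⊤) | OUT=(all ⊤)
  B5: | IN=(all ⊤) | OUT={d:+; rest ⊤}
  B6: | IN=(all ⊤) | OUT={b:0, d:0; rest ⊤}
  B7: | IN={b:0, d:0; rest ⊤} | OUT={b:0, d:0; rest ⊤}
  B8: | IN={b:0, d:0; rest ⊤} | OUT={b:0, d:0; rest ⊤}

Merge at B7: IN[B7] = OUT[B6] = {a: ⊤, b: 0, c: ⊤, d: 0, e: ⊤, f: ⊤}
Applying B7's transfer function to that IN value gives OUT[B7] (row B7 above).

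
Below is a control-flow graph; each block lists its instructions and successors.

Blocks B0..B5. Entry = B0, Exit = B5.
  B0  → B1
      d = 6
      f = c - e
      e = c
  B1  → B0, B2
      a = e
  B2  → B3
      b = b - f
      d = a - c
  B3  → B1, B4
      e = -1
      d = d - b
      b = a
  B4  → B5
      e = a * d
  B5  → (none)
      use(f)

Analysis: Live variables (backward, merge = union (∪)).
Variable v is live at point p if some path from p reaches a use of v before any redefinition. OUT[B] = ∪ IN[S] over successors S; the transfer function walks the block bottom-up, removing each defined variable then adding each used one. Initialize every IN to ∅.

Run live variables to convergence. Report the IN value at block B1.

Answer: {b, c, e, f}

Trace:
Converged values:
  B0: | IN={b, c, e} | OUT={b, c, e, f}
  B1: | IN={b, c, e, f} | OUT={a, b, c, e, f}
  B2: | IN={a, b, c, f} | OUT={a, b, c, d, f}
  B3: | IN={a, b, c, d, f} | OUT={a, b, c, d, e, f}
  B4: | IN={a, d, f} | OUT={f}
  B5: | IN={f} | OUT={}

Merge at B1: OUT[B1] = IN[B0] ⊔ IN[B2] = {a, b, c, e, f}
Applying B1's transfer function to that OUT value gives IN[B1] (row B1 above).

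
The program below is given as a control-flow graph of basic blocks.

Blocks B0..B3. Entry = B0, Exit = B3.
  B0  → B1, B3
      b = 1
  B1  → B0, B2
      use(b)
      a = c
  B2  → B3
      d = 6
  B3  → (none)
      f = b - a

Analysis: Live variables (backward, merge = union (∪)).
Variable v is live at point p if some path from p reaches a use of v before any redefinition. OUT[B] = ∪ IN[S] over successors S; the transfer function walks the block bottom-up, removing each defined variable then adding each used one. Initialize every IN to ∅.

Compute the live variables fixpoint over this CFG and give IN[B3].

Answer: {a, b}

Trace:
Converged values:
  B0: | IN={a, c} | OUT={a, b, c}
  B1: | IN={b, c} | OUT={a, b, c}
  B2: | IN={a, b} | OUT={a, b}
  B3: | IN={a, b} | OUT={}

B3 is the boundary node: OUT[B3] = {}
Applying B3's transfer function to that OUT value gives IN[B3] (row B3 above).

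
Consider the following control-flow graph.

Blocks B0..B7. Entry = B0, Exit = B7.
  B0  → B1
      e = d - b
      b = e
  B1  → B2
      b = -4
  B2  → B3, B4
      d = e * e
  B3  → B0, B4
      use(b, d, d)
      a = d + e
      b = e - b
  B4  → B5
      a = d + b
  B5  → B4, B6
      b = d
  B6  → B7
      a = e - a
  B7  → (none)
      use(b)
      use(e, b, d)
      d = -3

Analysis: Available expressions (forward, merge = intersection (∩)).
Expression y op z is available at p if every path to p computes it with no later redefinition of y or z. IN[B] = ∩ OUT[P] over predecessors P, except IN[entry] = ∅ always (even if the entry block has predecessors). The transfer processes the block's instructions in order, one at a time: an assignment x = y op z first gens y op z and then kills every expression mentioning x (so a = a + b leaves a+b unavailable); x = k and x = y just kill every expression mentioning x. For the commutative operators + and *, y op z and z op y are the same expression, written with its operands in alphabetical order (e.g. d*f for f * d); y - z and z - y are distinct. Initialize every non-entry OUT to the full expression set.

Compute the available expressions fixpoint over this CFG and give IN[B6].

Per-block solution:
  B0: | IN={} | OUT={}
  B1: | IN={} | OUT={}
  B2: | IN={} | OUT={e*e}
  B3: | IN={e*e} | OUT={d+e, e*e}
  B4: | IN={e*e} | OUT={b+d, e*e}
  B5: | IN={b+d, e*e} | OUT={e*e}
  B6: | IN={e*e} | OUT={e*e}
  B7: | IN={e*e} | OUT={e*e}

Merge at B6: IN[B6] = OUT[B5] = {e*e}

Answer: {e*e}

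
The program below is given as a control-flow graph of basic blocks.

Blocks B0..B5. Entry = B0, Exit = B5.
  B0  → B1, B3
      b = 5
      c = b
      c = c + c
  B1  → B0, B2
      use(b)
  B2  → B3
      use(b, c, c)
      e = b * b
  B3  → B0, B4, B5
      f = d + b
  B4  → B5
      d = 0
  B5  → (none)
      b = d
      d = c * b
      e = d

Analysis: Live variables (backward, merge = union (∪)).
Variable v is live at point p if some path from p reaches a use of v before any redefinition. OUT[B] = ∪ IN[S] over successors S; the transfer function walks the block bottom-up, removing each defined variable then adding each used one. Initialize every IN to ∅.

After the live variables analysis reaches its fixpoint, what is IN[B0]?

Answer: {d}

Working:
Fixpoint table:
  B0:  IN={d}  OUT={b, c, d}
  B1:  IN={b, c, d}  OUT={b, c, d}
  B2:  IN={b, c, d}  OUT={b, c, d}
  B3:  IN={b, c, d}  OUT={c, d}
  B4:  IN={c}  OUT={c, d}
  B5:  IN={c, d}  OUT={}

Merge at B0: OUT[B0] = IN[B1] ⊔ IN[B3] = {b, c, d}
Applying B0's transfer function to that OUT value gives IN[B0] (row B0 above).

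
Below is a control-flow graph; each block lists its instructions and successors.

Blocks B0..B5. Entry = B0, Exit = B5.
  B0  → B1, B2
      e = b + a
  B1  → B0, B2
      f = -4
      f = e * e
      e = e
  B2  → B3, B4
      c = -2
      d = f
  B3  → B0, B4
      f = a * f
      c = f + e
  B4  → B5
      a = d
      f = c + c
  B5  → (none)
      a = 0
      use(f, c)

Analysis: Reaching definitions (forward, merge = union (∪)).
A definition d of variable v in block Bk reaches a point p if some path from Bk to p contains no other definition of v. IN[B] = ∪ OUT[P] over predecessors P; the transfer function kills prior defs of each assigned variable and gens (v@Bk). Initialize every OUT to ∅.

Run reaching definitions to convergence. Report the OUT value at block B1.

Per-block solution:
  B0: | IN={c@B3, d@B2, e@B0, e@B1, f@B1, f@B3} | OUT={c@B3, d@B2, e@B0, f@B1, f@B3}
  B1: | IN={c@B3, d@B2, e@B0, f@B1, f@B3} | OUT={c@B3, d@B2, e@B1, f@B1}
  B2: | IN={c@B3, d@B2, e@B0, e@B1, f@B1, f@B3} | OUT={c@B2, d@B2, e@B0, e@B1, f@B1, f@B3}
  B3: | IN={c@B2, d@B2, e@B0, e@B1, f@B1, f@B3} | OUT={c@B3, d@B2, e@B0, e@B1, f@B3}
  B4: | IN={c@B2, c@B3, d@B2, e@B0, e@B1, f@B1, f@B3} | OUT={a@B4, c@B2, c@B3, d@B2, e@B0, e@B1, f@B4}
  B5: | IN={a@B4, c@B2, c@B3, d@B2, e@B0, e@B1, f@B4} | OUT={a@B5, c@B2, c@B3, d@B2, e@B0, e@B1, f@B4}

Merge at B1: IN[B1] = OUT[B0] = {c@B3, d@B2, e@B0, f@B1, f@B3}
Applying B1's transfer function to that IN value gives OUT[B1] (row B1 above).

Answer: {c@B3, d@B2, e@B1, f@B1}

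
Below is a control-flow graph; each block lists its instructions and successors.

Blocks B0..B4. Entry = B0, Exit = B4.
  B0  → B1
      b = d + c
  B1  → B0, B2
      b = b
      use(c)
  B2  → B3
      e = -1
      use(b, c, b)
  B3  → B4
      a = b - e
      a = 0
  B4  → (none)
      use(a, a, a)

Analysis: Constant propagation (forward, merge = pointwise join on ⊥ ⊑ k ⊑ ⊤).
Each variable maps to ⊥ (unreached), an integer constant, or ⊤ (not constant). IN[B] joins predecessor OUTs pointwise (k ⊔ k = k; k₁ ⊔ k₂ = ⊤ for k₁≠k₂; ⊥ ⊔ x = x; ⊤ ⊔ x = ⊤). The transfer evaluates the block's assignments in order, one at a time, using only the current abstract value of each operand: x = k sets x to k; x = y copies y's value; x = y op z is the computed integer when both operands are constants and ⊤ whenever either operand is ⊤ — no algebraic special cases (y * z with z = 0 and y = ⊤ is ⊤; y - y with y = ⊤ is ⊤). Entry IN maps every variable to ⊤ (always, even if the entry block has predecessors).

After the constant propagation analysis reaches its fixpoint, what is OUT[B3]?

Per-block solution:
  B0:   IN=(all ⊤)   OUT=(all ⊤)
  B1:   IN=(all ⊤)   OUT=(all ⊤)
  B2:   IN=(all ⊤)   OUT={e:-1; rest ⊤}
  B3:   IN={e:-1; rest ⊤}   OUT={a:0, e:-1; rest ⊤}
  B4:   IN={a:0, e:-1; rest ⊤}   OUT={a:0, e:-1; rest ⊤}

Merge at B3: IN[B3] = OUT[B2] = {a: ⊤, b: ⊤, c: ⊤, d: ⊤, e: -1, f: ⊤}
Applying B3's transfer function to that IN value gives OUT[B3] (row B3 above).

Answer: {a: 0, b: ⊤, c: ⊤, d: ⊤, e: -1, f: ⊤}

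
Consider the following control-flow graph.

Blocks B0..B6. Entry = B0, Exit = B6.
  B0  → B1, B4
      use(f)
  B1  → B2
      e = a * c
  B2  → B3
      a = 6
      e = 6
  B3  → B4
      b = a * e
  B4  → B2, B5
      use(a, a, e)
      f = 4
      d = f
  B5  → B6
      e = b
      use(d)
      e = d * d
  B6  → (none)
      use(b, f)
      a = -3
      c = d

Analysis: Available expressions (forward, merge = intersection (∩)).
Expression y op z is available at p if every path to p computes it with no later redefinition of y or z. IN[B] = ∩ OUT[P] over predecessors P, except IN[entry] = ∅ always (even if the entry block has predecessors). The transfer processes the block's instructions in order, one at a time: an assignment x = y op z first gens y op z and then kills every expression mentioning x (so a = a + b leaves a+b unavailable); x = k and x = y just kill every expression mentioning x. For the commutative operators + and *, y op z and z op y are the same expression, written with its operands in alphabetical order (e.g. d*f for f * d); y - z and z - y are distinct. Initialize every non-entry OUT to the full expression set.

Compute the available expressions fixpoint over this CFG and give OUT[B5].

Answer: {d*d}

Derivation:
Converged values:
  B0:  IN={}  OUT={}
  B1:  IN={}  OUT={a*c}
  B2:  IN={}  OUT={}
  B3:  IN={}  OUT={a*e}
  B4:  IN={}  OUT={}
  B5:  IN={}  OUT={d*d}
  B6:  IN={d*d}  OUT={d*d}

Merge at B5: IN[B5] = OUT[B4] = {}
Applying B5's transfer function to that IN value gives OUT[B5] (row B5 above).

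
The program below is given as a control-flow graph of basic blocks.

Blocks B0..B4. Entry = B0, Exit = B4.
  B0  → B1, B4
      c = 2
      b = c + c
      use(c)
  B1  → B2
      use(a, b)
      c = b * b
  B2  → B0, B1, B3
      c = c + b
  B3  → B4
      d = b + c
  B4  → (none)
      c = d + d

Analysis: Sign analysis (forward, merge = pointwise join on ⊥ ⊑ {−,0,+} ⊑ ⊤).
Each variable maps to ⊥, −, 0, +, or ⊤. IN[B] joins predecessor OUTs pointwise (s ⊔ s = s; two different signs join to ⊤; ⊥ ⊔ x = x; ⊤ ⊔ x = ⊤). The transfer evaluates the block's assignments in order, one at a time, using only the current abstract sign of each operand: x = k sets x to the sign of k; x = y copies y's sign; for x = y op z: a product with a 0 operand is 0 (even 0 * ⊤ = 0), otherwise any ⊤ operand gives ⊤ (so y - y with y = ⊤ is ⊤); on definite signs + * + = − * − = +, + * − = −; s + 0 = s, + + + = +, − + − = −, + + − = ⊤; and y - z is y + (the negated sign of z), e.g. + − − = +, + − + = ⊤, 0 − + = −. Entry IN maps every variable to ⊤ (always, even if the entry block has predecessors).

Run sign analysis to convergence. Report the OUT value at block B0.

Answer: {a: ⊤, b: +, c: +, d: ⊤, e: ⊤, f: ⊤}

Trace:
Fixpoint table:
  B0: | IN=(all ⊤) | OUT={b:+, c:+; rest ⊤}
  B1: | IN={b:+, c:+; rest ⊤} | OUT={b:+, c:+; rest ⊤}
  B2: | IN={b:+, c:+; rest ⊤} | OUT={b:+, c:+; rest ⊤}
  B3: | IN={b:+, c:+; rest ⊤} | OUT={b:+, c:+, d:+; rest ⊤}
  B4: | IN={b:+, c:+; rest ⊤} | OUT={b:+; rest ⊤}

Merge at B0 (entry node, so the boundary value (all ⊤) is joined with the incoming edge(s)): IN[B0] = (all ⊤) ⊔ OUT[B2] = {a: ⊤, b: ⊤, c: ⊤, d: ⊤, e: ⊤, f: ⊤}
Applying B0's transfer function to that IN value gives OUT[B0] (row B0 above).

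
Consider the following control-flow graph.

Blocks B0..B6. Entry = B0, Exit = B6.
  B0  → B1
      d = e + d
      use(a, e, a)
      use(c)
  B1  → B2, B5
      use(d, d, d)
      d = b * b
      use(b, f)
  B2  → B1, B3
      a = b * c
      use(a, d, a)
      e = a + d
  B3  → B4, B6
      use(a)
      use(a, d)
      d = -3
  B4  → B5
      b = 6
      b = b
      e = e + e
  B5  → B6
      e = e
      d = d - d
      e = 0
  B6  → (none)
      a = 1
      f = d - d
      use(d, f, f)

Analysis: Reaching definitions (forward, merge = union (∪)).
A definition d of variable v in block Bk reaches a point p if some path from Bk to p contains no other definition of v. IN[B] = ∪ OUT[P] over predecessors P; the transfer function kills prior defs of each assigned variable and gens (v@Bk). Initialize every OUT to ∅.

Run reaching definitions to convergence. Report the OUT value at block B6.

Answer: {a@B6, b@B4, d@B3, d@B5, e@B2, e@B5, f@B6}

Derivation:
Per-block solution:
  B0: | IN={} | OUT={d@B0}
  B1: | IN={a@B2, d@B0, d@B1, e@B2} | OUT={a@B2, d@B1, e@B2}
  B2: | IN={a@B2, d@B1, e@B2} | OUT={a@B2, d@B1, e@B2}
  B3: | IN={a@B2, d@B1, e@B2} | OUT={a@B2, d@B3, e@B2}
  B4: | IN={a@B2, d@B3, e@B2} | OUT={a@B2, b@B4, d@B3, e@B4}
  B5: | IN={a@B2, b@B4, d@B1, d@B3, e@B2, e@B4} | OUT={a@B2, b@B4, d@B5, e@B5}
  B6: | IN={a@B2, b@B4, d@B3, d@B5, e@B2, e@B5} | OUT={a@B6, b@B4, d@B3, d@B5, e@B2, e@B5, f@B6}

Merge at B6: IN[B6] = OUT[B3] ⊔ OUT[B5] = {a@B2, b@B4, d@B3, d@B5, e@B2, e@B5}
Applying B6's transfer function to that IN value gives OUT[B6] (row B6 above).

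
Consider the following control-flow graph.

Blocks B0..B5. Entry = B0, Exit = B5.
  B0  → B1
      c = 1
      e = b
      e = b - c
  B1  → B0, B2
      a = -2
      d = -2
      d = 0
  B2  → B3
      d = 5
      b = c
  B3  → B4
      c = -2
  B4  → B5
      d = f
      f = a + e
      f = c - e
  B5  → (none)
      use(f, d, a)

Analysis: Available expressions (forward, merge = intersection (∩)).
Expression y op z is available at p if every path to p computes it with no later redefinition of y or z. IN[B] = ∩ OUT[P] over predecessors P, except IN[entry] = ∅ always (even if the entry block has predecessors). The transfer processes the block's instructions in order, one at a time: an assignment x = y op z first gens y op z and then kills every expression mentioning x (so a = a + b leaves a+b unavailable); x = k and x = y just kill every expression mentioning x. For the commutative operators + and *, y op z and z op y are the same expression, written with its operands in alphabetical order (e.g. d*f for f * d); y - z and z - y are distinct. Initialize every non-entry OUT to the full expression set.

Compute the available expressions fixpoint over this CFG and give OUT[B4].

Answer: {a+e, c-e}

Derivation:
Per-block solution:
  B0: | IN={} | OUT={b-c}
  B1: | IN={b-c} | OUT={b-c}
  B2: | IN={b-c} | OUT={}
  B3: | IN={} | OUT={}
  B4: | IN={} | OUT={a+e, c-e}
  B5: | IN={a+e, c-e} | OUT={a+e, c-e}

Merge at B4: IN[B4] = OUT[B3] = {}
Applying B4's transfer function to that IN value gives OUT[B4] (row B4 above).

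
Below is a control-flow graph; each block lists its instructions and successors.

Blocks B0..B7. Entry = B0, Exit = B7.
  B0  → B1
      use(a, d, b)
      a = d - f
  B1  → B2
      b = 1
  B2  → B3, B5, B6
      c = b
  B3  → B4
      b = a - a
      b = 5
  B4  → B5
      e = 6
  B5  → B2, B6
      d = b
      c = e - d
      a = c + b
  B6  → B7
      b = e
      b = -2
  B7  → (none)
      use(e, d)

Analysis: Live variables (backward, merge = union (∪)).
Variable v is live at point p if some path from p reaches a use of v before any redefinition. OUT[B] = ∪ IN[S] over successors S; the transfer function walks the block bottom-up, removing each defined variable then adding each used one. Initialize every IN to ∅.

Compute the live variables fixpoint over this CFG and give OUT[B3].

Converged values:
  B0: | IN={a, b, d, e, f} | OUT={a, d, e}
  B1: | IN={a, d, e} | OUT={a, b, d, e}
  B2: | IN={a, b, d, e} | OUT={a, b, d, e}
  B3: | IN={a} | OUT={b}
  B4: | IN={b} | OUT={b, e}
  B5: | IN={b, e} | OUT={a, b, d, e}
  B6: | IN={d, e} | OUT={d, e}
  B7: | IN={d, e} | OUT={}

Merge at B3: OUT[B3] = IN[B4] = {b}

Answer: {b}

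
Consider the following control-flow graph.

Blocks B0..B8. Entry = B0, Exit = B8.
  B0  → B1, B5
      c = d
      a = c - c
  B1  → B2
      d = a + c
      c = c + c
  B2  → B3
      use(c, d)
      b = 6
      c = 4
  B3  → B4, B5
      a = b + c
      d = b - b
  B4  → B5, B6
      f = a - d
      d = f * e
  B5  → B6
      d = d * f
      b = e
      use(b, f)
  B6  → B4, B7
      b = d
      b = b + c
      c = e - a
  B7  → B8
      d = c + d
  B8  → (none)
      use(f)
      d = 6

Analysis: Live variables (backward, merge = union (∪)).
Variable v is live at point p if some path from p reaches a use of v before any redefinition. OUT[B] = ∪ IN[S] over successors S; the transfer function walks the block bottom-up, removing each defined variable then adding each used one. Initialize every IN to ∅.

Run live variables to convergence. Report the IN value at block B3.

Answer: {b, c, e, f}

Derivation:
Converged values:
  B0:  IN={d, e, f}  OUT={a, c, d, e, f}
  B1:  IN={a, c, e, f}  OUT={c, d, e, f}
  B2:  IN={c, d, e, f}  OUT={b, c, e, f}
  B3:  IN={b, c, e, f}  OUT={a, c, d, e, f}
  B4:  IN={a, c, d, e}  OUT={a, c, d, e, f}
  B5:  IN={a, c, d, e, f}  OUT={a, c, d, e, f}
  B6:  IN={a, c, d, e, f}  OUT={a, c, d, e, f}
  B7:  IN={c, d, f}  OUT={f}
  B8:  IN={f}  OUT={}

Merge at B3: OUT[B3] = IN[B4] ⊔ IN[B5] = {a, c, d, e, f}
Applying B3's transfer function to that OUT value gives IN[B3] (row B3 above).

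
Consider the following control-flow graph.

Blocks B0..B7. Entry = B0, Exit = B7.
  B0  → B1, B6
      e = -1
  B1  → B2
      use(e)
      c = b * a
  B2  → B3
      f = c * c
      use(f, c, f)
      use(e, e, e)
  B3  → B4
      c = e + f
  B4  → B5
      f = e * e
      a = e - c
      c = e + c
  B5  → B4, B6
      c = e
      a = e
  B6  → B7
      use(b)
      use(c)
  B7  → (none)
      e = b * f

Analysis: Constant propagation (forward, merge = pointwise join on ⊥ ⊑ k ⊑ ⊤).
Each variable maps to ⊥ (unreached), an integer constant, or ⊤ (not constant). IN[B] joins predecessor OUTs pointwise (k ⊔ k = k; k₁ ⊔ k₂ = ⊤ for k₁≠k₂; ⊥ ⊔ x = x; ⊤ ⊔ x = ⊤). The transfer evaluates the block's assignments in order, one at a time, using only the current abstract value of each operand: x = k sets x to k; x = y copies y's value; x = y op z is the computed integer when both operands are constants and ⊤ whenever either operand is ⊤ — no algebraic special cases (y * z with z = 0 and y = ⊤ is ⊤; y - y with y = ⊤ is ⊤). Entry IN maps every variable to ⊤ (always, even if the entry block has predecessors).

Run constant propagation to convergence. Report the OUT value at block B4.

Answer: {a: ⊤, b: ⊤, c: ⊤, d: ⊤, e: -1, f: 1}

Working:
Per-block solution:
  B0:  IN=(all ⊤)  OUT={e:-1; rest ⊤}
  B1:  IN={e:-1; rest ⊤}  OUT={e:-1; rest ⊤}
  B2:  IN={e:-1; rest ⊤}  OUT={e:-1; rest ⊤}
  B3:  IN={e:-1; rest ⊤}  OUT={e:-1; rest ⊤}
  B4:  IN={e:-1; rest ⊤}  OUT={e:-1, f:1; rest ⊤}
  B5:  IN={e:-1, f:1; rest ⊤}  OUT={a:-1, c:-1, e:-1, f:1; rest ⊤}
  B6:  IN={e:-1; rest ⊤}  OUT={e:-1; rest ⊤}
  B7:  IN={e:-1; rest ⊤}  OUT=(all ⊤)

Merge at B4: IN[B4] = OUT[B3] ⊔ OUT[B5] = {a: ⊤, b: ⊤, c: ⊤, d: ⊤, e: -1, f: ⊤}
Applying B4's transfer function to that IN value gives OUT[B4] (row B4 above).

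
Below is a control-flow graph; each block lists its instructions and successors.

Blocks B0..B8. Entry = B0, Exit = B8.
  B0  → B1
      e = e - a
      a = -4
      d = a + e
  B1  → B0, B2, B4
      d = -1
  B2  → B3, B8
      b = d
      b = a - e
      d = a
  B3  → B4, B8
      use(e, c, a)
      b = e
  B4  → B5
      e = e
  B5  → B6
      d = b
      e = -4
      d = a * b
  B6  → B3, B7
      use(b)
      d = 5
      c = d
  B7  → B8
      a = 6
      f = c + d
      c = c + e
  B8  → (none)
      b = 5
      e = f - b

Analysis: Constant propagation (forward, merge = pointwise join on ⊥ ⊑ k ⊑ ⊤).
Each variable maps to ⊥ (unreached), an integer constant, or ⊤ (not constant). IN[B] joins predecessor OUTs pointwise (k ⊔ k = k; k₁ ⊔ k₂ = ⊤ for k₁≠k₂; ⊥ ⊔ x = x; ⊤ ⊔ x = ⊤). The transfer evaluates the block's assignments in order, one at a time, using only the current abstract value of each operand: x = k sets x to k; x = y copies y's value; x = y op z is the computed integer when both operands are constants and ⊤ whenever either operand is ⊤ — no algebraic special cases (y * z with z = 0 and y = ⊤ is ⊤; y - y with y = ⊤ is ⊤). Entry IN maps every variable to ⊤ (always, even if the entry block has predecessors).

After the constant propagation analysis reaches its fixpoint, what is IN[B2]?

Answer: {a: -4, b: ⊤, c: ⊤, d: -1, e: ⊤, f: ⊤}

Derivation:
Converged values:
  B0: | IN=(all ⊤) | OUT={a:-4; rest ⊤}
  B1: | IN={a:-4; rest ⊤} | OUT={a:-4, d:-1; rest ⊤}
  B2: | IN={a:-4, d:-1; rest ⊤} | OUT={a:-4, d:-4; rest ⊤}
  B3: | IN={a:-4; rest ⊤} | OUT={a:-4; rest ⊤}
  B4: | IN={a:-4; rest ⊤} | OUT={a:-4; rest ⊤}
  B5: | IN={a:-4; rest ⊤} | OUT={a:-4, e:-4; rest ⊤}
  B6: | IN={a:-4, e:-4; rest ⊤} | OUT={a:-4, c:5, d:5, e:-4; rest ⊤}
  B7: | IN={a:-4, c:5, d:5, e:-4; rest ⊤} | OUT={a:6, c:1, d:5, e:-4, f:10; rest ⊤}
  B8: | IN=(all ⊤) | OUT={b:5; rest ⊤}

Merge at B2: IN[B2] = OUT[B1] = {a: -4, b: ⊤, c: ⊤, d: -1, e: ⊤, f: ⊤}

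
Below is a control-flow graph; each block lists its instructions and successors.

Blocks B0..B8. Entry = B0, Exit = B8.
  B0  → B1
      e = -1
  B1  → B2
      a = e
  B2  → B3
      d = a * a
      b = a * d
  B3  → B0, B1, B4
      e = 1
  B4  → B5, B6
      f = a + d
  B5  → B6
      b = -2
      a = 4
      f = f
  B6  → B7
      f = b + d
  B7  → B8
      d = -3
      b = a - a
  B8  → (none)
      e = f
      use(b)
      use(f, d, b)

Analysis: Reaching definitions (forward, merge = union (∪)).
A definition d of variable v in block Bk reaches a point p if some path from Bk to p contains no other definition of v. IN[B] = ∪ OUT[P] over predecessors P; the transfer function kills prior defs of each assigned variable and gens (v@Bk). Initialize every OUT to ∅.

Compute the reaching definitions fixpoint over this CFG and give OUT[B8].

Converged values:
  B0:  IN={a@B1, b@B2, d@B2, e@B3}  OUT={a@B1, b@B2, d@B2, e@B0}
  B1:  IN={a@B1, b@B2, d@B2, e@B0, e@B3}  OUT={a@B1, b@B2, d@B2, e@B0, e@B3}
  B2:  IN={a@B1, b@B2, d@B2, e@B0, e@B3}  OUT={a@B1, b@B2, d@B2, e@B0, e@B3}
  B3:  IN={a@B1, b@B2, d@B2, e@B0, e@B3}  OUT={a@B1, b@B2, d@B2, e@B3}
  B4:  IN={a@B1, b@B2, d@B2, e@B3}  OUT={a@B1, b@B2, d@B2, e@B3, f@B4}
  B5:  IN={a@B1, b@B2, d@B2, e@B3, f@B4}  OUT={a@B5, b@B5, d@B2, e@B3, f@B5}
  B6:  IN={a@B1, a@B5, b@B2, b@B5, d@B2, e@B3, f@B4, f@B5}  OUT={a@B1, a@B5, b@B2, b@B5, d@B2, e@B3, f@B6}
  B7:  IN={a@B1, a@B5, b@B2, b@B5, d@B2, e@B3, f@B6}  OUT={a@B1, a@B5, b@B7, d@B7, e@B3, f@B6}
  B8:  IN={a@B1, a@B5, b@B7, d@B7, e@B3, f@B6}  OUT={a@B1, a@B5, b@B7, d@B7, e@B8, f@B6}

Merge at B8: IN[B8] = OUT[B7] = {a@B1, a@B5, b@B7, d@B7, e@B3, f@B6}
Applying B8's transfer function to that IN value gives OUT[B8] (row B8 above).

Answer: {a@B1, a@B5, b@B7, d@B7, e@B8, f@B6}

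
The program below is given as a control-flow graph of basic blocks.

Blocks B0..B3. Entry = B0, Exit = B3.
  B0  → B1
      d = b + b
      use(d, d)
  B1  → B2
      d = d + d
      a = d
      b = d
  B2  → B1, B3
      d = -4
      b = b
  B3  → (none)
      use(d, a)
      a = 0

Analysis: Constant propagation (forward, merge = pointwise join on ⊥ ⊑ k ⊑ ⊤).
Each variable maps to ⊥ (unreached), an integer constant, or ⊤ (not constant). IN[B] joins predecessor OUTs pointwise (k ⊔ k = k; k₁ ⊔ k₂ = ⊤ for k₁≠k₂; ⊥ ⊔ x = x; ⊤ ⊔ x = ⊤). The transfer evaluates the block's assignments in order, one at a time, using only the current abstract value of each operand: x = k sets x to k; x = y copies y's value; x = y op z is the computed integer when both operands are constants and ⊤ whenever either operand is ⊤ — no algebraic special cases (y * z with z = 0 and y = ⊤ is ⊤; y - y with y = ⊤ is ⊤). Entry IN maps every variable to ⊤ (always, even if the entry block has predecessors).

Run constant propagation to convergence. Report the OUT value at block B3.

Converged values:
  B0:   IN=(all ⊤)   OUT=(all ⊤)
  B1:   IN=(all ⊤)   OUT=(all ⊤)
  B2:   IN=(all ⊤)   OUT={d:-4; rest ⊤}
  B3:   IN={d:-4; rest ⊤}   OUT={a:0, d:-4; rest ⊤}

Merge at B3: IN[B3] = OUT[B2] = {a: ⊤, b: ⊤, c: ⊤, d: -4, e: ⊤, f: ⊤}
Applying B3's transfer function to that IN value gives OUT[B3] (row B3 above).

Answer: {a: 0, b: ⊤, c: ⊤, d: -4, e: ⊤, f: ⊤}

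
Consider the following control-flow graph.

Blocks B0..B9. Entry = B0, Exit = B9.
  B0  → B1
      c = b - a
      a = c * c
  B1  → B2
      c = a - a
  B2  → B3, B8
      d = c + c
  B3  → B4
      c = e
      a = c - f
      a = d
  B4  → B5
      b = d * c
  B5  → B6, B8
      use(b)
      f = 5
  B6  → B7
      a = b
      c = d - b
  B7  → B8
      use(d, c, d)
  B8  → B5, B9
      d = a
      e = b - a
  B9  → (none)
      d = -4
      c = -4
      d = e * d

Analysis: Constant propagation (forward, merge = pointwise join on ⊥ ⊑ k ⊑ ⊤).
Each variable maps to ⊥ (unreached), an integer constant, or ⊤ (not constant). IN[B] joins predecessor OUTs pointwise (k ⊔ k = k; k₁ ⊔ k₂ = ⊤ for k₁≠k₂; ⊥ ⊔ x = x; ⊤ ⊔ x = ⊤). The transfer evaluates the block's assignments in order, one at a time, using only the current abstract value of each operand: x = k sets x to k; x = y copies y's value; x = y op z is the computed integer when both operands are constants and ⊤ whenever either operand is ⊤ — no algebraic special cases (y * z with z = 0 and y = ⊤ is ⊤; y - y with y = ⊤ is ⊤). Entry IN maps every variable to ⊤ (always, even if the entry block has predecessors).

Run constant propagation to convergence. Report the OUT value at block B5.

Per-block solution:
  B0:   IN=(all ⊤)   OUT=(all ⊤)
  B1:   IN=(all ⊤)   OUT=(all ⊤)
  B2:   IN=(all ⊤)   OUT=(all ⊤)
  B3:   IN=(all ⊤)   OUT=(all ⊤)
  B4:   IN=(all ⊤)   OUT=(all ⊤)
  B5:   IN=(all ⊤)   OUT={f:5; rest ⊤}
  B6:   IN={f:5; rest ⊤}   OUT={f:5; rest ⊤}
  B7:   IN={f:5; rest ⊤}   OUT={f:5; rest ⊤}
  B8:   IN=(all ⊤)   OUT=(all ⊤)
  B9:   IN=(all ⊤)   OUT={c:-4; rest ⊤}

Merge at B5: IN[B5] = OUT[B4] ⊔ OUT[B8] = {a: ⊤, b: ⊤, c: ⊤, d: ⊤, e: ⊤, f: ⊤}
Applying B5's transfer function to that IN value gives OUT[B5] (row B5 above).

Answer: {a: ⊤, b: ⊤, c: ⊤, d: ⊤, e: ⊤, f: 5}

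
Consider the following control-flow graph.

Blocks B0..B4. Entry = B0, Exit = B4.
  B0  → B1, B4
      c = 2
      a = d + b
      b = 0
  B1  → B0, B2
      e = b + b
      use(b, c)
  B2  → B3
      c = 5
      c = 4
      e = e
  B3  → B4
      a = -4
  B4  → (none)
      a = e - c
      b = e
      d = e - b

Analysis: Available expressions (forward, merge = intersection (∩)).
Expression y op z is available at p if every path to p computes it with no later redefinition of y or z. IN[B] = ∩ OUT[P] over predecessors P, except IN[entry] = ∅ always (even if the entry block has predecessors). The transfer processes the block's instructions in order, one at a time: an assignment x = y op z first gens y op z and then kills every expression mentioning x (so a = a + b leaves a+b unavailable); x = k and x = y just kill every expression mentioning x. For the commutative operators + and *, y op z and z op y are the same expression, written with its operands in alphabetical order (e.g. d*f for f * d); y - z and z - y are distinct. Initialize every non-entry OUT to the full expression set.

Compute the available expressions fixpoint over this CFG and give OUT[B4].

Answer: {e-b, e-c}

Derivation:
Converged values:
  B0: | IN={} | OUT={}
  B1: | IN={} | OUT={b+b}
  B2: | IN={b+b} | OUT={b+b}
  B3: | IN={b+b} | OUT={b+b}
  B4: | IN={} | OUT={e-b, e-c}

Merge at B4: IN[B4] = OUT[B0] ∩ OUT[B3] = {}
Applying B4's transfer function to that IN value gives OUT[B4] (row B4 above).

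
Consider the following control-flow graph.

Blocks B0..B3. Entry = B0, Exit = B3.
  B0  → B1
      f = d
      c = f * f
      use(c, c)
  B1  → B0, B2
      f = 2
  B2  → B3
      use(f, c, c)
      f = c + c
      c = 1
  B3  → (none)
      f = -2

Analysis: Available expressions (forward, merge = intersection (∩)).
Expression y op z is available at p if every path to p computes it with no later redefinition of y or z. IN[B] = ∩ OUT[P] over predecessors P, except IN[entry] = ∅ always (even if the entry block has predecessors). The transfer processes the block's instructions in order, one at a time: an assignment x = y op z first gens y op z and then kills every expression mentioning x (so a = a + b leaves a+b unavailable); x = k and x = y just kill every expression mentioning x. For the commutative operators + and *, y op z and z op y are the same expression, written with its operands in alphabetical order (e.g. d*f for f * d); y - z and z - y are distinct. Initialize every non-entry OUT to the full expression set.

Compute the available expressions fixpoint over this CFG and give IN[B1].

Answer: {f*f}

Derivation:
Per-block solution:
  B0:  IN={}  OUT={f*f}
  B1:  IN={f*f}  OUT={}
  B2:  IN={}  OUT={}
  B3:  IN={}  OUT={}

Merge at B1: IN[B1] = OUT[B0] = {f*f}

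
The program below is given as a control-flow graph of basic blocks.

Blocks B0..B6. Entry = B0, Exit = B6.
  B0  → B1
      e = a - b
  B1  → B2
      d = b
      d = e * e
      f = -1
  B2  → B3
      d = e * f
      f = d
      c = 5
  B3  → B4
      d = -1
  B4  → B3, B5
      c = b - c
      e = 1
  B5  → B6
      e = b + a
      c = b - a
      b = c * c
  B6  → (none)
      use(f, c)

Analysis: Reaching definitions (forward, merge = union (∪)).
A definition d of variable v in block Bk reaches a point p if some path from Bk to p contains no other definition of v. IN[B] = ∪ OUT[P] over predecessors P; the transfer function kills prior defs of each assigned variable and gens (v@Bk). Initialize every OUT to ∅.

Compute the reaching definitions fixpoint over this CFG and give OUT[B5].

Answer: {b@B5, c@B5, d@B3, e@B5, f@B2}

Derivation:
Per-block solution:
  B0:   IN={}   OUT={e@B0}
  B1:   IN={e@B0}   OUT={d@B1, e@B0, f@B1}
  B2:   IN={d@B1, e@B0, f@B1}   OUT={c@B2, d@B2, e@B0, f@B2}
  B3:   IN={c@B2, c@B4, d@B2, d@B3, e@B0, e@B4, f@B2}   OUT={c@B2, c@B4, d@B3, e@B0, e@B4, f@B2}
  B4:   IN={c@B2, c@B4, d@B3, e@B0, e@B4, f@B2}   OUT={c@B4, d@B3, e@B4, f@B2}
  B5:   IN={c@B4, d@B3, e@B4, f@B2}   OUT={b@B5, c@B5, d@B3, e@B5, f@B2}
  B6:   IN={b@B5, c@B5, d@B3, e@B5, f@B2}   OUT={b@B5, c@B5, d@B3, e@B5, f@B2}

Merge at B5: IN[B5] = OUT[B4] = {c@B4, d@B3, e@B4, f@B2}
Applying B5's transfer function to that IN value gives OUT[B5] (row B5 above).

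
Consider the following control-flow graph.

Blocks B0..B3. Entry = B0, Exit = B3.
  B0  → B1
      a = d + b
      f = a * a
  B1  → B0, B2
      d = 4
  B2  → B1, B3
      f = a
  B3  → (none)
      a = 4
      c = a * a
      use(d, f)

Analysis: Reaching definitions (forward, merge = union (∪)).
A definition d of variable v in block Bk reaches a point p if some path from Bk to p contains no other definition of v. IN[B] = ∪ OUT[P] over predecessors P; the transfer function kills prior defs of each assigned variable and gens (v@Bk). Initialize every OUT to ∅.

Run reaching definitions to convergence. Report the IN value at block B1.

Per-block solution:
  B0: | IN={a@B0, d@B1, f@B0, f@B2} | OUT={a@B0, d@B1, f@B0}
  B1: | IN={a@B0, d@B1, f@B0, f@B2} | OUT={a@B0, d@B1, f@B0, f@B2}
  B2: | IN={a@B0, d@B1, f@B0, f@B2} | OUT={a@B0, d@B1, f@B2}
  B3: | IN={a@B0, d@B1, f@B2} | OUT={a@B3, c@B3, d@B1, f@B2}

Merge at B1: IN[B1] = OUT[B0] ⊔ OUT[B2] = {a@B0, d@B1, f@B0, f@B2}

Answer: {a@B0, d@B1, f@B0, f@B2}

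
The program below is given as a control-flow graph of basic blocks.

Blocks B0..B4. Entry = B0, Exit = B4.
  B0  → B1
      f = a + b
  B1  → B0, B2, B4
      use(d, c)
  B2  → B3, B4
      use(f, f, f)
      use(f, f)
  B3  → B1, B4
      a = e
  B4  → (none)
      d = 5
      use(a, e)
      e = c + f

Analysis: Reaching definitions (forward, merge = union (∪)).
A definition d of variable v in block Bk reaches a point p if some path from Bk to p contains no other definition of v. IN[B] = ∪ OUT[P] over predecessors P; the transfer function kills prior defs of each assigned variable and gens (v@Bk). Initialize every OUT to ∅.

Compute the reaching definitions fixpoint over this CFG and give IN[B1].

Answer: {a@B3, f@B0}

Derivation:
Per-block solution:
  B0:  IN={a@B3, f@B0}  OUT={a@B3, f@B0}
  B1:  IN={a@B3, f@B0}  OUT={a@B3, f@B0}
  B2:  IN={a@B3, f@B0}  OUT={a@B3, f@B0}
  B3:  IN={a@B3, f@B0}  OUT={a@B3, f@B0}
  B4:  IN={a@B3, f@B0}  OUT={a@B3, d@B4, e@B4, f@B0}

Merge at B1: IN[B1] = OUT[B0] ⊔ OUT[B3] = {a@B3, f@B0}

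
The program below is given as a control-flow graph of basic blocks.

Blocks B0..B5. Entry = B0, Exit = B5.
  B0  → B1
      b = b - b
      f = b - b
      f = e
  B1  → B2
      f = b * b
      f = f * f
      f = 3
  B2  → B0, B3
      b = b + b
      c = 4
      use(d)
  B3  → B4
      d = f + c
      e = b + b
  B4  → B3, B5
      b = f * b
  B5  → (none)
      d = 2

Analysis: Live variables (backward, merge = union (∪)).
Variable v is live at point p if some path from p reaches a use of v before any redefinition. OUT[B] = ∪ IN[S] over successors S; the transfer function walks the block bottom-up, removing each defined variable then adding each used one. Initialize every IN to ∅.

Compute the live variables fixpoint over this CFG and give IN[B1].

Answer: {b, d, e}

Trace:
Converged values:
  B0:  IN={b, d, e}  OUT={b, d, e}
  B1:  IN={b, d, e}  OUT={b, d, e, f}
  B2:  IN={b, d, e, f}  OUT={b, c, d, e, f}
  B3:  IN={b, c, f}  OUT={b, c, f}
  B4:  IN={b, c, f}  OUT={b, c, f}
  B5:  IN={}  OUT={}

Merge at B1: OUT[B1] = IN[B2] = {b, d, e, f}
Applying B1's transfer function to that OUT value gives IN[B1] (row B1 above).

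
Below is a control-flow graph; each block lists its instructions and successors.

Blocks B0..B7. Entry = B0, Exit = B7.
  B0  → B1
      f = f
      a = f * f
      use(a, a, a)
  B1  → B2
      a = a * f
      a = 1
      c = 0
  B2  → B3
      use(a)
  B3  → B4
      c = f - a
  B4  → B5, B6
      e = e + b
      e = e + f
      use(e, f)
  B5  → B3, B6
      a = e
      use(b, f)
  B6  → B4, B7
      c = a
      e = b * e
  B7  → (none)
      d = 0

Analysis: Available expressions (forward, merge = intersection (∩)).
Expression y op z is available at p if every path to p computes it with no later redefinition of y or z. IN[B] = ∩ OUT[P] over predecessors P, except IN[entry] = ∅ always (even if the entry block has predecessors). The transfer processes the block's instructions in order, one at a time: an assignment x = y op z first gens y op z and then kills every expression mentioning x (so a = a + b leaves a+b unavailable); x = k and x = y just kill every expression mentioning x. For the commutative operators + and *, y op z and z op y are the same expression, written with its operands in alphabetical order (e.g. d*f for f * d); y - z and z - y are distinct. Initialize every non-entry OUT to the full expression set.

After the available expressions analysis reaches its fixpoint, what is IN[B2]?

Answer: {f*f}

Trace:
Fixpoint table:
  B0: | IN={} | OUT={f*f}
  B1: | IN={f*f} | OUT={f*f}
  B2: | IN={f*f} | OUT={f*f}
  B3: | IN={f*f} | OUT={f*f, f-a}
  B4: | IN={f*f} | OUT={f*f}
  B5: | IN={f*f} | OUT={f*f}
  B6: | IN={f*f} | OUT={f*f}
  B7: | IN={f*f} | OUT={f*f}

Merge at B2: IN[B2] = OUT[B1] = {f*f}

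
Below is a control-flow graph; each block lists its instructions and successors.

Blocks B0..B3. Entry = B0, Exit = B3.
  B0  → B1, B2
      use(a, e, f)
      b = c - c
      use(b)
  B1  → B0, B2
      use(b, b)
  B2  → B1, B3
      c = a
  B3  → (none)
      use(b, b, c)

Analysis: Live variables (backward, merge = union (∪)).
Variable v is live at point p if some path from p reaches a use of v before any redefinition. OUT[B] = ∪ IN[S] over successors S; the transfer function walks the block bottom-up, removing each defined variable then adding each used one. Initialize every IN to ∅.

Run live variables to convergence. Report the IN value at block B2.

Fixpoint table:
  B0:  IN={a, c, e, f}  OUT={a, b, c, e, f}
  B1:  IN={a, b, c, e, f}  OUT={a, b, c, e, f}
  B2:  IN={a, b, e, f}  OUT={a, b, c, e, f}
  B3:  IN={b, c}  OUT={}

Merge at B2: OUT[B2] = IN[B1] ⊔ IN[B3] = {a, b, c, e, f}
Applying B2's transfer function to that OUT value gives IN[B2] (row B2 above).

Answer: {a, b, e, f}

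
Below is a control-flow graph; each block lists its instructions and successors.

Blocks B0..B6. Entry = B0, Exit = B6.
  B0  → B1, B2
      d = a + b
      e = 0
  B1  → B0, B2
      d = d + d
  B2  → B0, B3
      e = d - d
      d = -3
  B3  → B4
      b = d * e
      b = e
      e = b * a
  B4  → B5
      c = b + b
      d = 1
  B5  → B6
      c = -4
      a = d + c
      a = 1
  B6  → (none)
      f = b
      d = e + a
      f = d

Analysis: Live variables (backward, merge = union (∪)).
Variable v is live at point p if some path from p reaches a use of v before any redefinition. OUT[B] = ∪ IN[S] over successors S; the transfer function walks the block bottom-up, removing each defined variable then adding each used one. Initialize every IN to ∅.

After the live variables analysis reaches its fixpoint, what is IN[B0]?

Per-block solution:
  B0: | IN={a, b} | OUT={a, b, d}
  B1: | IN={a, b, d} | OUT={a, b, d}
  B2: | IN={a, b, d} | OUT={a, b, d, e}
  B3: | IN={a, d, e} | OUT={b, e}
  B4: | IN={b, e} | OUT={b, d, e}
  B5: | IN={b, d, e} | OUT={a, b, e}
  B6: | IN={a, b, e} | OUT={}

Merge at B0: OUT[B0] = IN[B1] ⊔ IN[B2] = {a, b, d}
Applying B0's transfer function to that OUT value gives IN[B0] (row B0 above).

Answer: {a, b}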